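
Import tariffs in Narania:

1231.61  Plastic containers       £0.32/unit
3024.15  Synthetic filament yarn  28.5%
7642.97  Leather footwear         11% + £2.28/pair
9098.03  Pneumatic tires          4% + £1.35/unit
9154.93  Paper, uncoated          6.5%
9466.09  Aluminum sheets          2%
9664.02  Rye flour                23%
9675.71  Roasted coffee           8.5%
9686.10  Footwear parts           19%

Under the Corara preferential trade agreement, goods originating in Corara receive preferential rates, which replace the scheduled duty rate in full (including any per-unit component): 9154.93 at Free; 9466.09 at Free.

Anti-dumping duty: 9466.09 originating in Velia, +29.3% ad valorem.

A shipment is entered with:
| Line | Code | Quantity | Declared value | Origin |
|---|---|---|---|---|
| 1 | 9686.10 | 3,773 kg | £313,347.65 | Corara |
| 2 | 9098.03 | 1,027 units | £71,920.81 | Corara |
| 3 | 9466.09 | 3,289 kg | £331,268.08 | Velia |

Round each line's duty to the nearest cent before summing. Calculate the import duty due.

£167,486.24

Line 1 (9686.10, Corara, 3,773 kg, £313,347.65):
Base rate for 9686.10 is 19%.
Origin Corara is the FTA partner but 9686.10 is not on the preference list; base rate stands.
Duty = £313,347.65 × 19% = £59,536.05.
Line 2 (9098.03, Corara, 1,027 units, £71,920.81):
Base rate for 9098.03 is 4% + £1.35/unit.
Origin Corara is the FTA partner but 9098.03 is not on the preference list; base rate stands.
Duty = £71,920.81 × 4% + 1,027 × £1.35 = £4,263.28.
Line 3 (9466.09, Velia, 3,289 kg, £331,268.08):
Base rate for 9466.09 is 2%.
9466.09 has an FTA preferential rate, but origin Velia is not Corara; base rate stands.
Additional duty on 9466.09 from Velia: +29.3%. Applied ad valorem rate: 2% + 29.3% = 31.3%.
Duty = £331,268.08 × 31.3% = £103,686.91.
Total = £59,536.05 + £4,263.28 + £103,686.91 = £167,486.24.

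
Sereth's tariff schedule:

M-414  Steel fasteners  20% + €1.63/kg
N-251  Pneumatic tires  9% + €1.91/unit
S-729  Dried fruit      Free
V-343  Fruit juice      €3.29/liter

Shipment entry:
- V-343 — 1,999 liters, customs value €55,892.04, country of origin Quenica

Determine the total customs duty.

Line 1 (V-343, Quenica, 1,999 liters, €55,892.04):
Base rate for V-343 is €3.29/liter.
Duty = 1,999 × €3.29 = €6,576.71.

€6,576.71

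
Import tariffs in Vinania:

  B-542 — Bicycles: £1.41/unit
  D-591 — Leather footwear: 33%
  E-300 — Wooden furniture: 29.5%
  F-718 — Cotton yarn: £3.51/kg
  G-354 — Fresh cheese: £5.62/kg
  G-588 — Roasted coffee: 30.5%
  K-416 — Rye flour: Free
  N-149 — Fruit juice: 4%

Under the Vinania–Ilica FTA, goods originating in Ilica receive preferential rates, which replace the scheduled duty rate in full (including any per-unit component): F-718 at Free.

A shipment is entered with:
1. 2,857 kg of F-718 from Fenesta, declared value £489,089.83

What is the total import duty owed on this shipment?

£10,028.07

Line 1 (F-718, Fenesta, 2,857 kg, £489,089.83):
Base rate for F-718 is £3.51/kg.
F-718 has an FTA preferential rate, but origin Fenesta is not Ilica; base rate stands.
Duty = 2,857 × £3.51 = £10,028.07.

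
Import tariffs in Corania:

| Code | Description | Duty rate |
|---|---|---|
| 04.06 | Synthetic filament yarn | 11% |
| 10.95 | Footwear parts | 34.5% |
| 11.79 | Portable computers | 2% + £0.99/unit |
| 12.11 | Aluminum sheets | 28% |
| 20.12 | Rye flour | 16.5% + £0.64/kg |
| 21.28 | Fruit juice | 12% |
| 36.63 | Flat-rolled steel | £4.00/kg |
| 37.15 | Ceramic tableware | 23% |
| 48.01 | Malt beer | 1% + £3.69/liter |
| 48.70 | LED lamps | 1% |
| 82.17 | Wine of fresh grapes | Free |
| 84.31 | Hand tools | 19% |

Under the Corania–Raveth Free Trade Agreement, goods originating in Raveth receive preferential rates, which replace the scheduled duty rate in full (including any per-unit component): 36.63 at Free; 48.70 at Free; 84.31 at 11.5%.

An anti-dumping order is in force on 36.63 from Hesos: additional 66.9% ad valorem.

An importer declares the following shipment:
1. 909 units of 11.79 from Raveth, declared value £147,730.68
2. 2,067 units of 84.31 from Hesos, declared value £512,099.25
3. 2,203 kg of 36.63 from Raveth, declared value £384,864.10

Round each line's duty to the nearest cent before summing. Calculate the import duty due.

£101,153.38

Line 1 (11.79, Raveth, 909 units, £147,730.68):
Base rate for 11.79 is 2% + £0.99/unit.
Origin Raveth is the FTA partner but 11.79 is not on the preference list; base rate stands.
Duty = £147,730.68 × 2% + 909 × £0.99 = £3,854.52.
Line 2 (84.31, Hesos, 2,067 units, £512,099.25):
Base rate for 84.31 is 19%.
84.31 has an FTA preferential rate, but origin Hesos is not Raveth; base rate stands.
Duty = £512,099.25 × 19% = £97,298.86.
Line 3 (36.63, Raveth, 2,203 kg, £384,864.10):
Base rate for 36.63 is £4.00/kg.
Origin Raveth qualifies under the Corania–Raveth agreement and 36.63 is covered: preferential rate Free applies instead.
The additional-duty order on 36.63 targets Hesos, not Raveth; it does not apply.
Duty = £384,864.10 × 0% = £0.00.
Total = £3,854.52 + £97,298.86 + £0.00 = £101,153.38.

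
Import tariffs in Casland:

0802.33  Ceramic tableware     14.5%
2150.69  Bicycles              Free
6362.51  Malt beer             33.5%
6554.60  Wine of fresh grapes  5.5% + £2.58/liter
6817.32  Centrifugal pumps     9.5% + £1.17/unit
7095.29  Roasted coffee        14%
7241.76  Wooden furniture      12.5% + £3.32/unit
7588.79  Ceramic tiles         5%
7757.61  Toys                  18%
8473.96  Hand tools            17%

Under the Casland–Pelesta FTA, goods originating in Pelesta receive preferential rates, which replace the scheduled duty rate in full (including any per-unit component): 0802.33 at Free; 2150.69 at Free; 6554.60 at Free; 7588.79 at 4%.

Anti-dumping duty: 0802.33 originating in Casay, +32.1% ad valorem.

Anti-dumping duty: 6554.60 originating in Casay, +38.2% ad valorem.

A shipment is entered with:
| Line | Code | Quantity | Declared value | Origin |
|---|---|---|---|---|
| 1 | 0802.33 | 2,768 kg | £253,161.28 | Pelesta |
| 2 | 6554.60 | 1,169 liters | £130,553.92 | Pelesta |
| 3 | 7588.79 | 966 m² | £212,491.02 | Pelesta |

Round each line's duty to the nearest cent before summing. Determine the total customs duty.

£8,499.64

Line 1 (0802.33, Pelesta, 2,768 kg, £253,161.28):
Base rate for 0802.33 is 14.5%.
Origin Pelesta qualifies under the Casland–Pelesta agreement and 0802.33 is covered: preferential rate Free applies instead.
The additional-duty order on 0802.33 targets Casay, not Pelesta; it does not apply.
Duty = £253,161.28 × 0% = £0.00.
Line 2 (6554.60, Pelesta, 1,169 liters, £130,553.92):
Base rate for 6554.60 is 5.5% + £2.58/liter.
Origin Pelesta qualifies under the Casland–Pelesta agreement and 6554.60 is covered: preferential rate Free applies instead.
The additional-duty order on 6554.60 targets Casay, not Pelesta; it does not apply.
Duty = £130,553.92 × 0% = £0.00.
Line 3 (7588.79, Pelesta, 966 m², £212,491.02):
Base rate for 7588.79 is 5%.
Origin Pelesta qualifies under the Casland–Pelesta agreement and 7588.79 is covered: preferential rate 4% applies instead.
Duty = £212,491.02 × 4% = £8,499.64.
Total = £0.00 + £0.00 + £8,499.64 = £8,499.64.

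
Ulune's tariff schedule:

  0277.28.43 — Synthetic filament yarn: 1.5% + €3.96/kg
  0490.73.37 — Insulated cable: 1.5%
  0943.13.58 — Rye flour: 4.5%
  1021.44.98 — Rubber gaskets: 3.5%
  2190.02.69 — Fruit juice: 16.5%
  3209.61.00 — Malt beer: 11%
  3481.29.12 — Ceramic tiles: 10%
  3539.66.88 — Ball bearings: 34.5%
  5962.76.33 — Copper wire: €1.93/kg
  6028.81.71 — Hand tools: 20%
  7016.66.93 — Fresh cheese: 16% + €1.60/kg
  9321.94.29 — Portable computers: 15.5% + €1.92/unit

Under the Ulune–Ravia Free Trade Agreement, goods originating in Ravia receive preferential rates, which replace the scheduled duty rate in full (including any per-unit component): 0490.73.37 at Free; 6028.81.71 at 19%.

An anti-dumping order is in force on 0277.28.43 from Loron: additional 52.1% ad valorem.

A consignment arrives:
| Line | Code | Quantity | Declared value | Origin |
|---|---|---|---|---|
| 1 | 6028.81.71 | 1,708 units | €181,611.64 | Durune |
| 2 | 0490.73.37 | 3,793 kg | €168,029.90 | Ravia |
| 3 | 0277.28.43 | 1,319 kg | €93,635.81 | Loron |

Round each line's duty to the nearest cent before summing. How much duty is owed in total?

€91,734.36

Line 1 (6028.81.71, Durune, 1,708 units, €181,611.64):
Base rate for 6028.81.71 is 20%.
6028.81.71 has an FTA preferential rate, but origin Durune is not Ravia; base rate stands.
Duty = €181,611.64 × 20% = €36,322.33.
Line 2 (0490.73.37, Ravia, 3,793 kg, €168,029.90):
Base rate for 0490.73.37 is 1.5%.
Origin Ravia qualifies under the Ulune–Ravia agreement and 0490.73.37 is covered: preferential rate Free applies instead.
Duty = €168,029.90 × 0% = €0.00.
Line 3 (0277.28.43, Loron, 1,319 kg, €93,635.81):
Base rate for 0277.28.43 is 1.5% + €3.96/kg.
Additional duty on 0277.28.43 from Loron: +52.1%. Applied ad valorem rate: 1.5% + 52.1% = 53.6%.
Duty = €93,635.81 × 53.6% + 1,319 × €3.96 = €55,412.03.
Total = €36,322.33 + €0.00 + €55,412.03 = €91,734.36.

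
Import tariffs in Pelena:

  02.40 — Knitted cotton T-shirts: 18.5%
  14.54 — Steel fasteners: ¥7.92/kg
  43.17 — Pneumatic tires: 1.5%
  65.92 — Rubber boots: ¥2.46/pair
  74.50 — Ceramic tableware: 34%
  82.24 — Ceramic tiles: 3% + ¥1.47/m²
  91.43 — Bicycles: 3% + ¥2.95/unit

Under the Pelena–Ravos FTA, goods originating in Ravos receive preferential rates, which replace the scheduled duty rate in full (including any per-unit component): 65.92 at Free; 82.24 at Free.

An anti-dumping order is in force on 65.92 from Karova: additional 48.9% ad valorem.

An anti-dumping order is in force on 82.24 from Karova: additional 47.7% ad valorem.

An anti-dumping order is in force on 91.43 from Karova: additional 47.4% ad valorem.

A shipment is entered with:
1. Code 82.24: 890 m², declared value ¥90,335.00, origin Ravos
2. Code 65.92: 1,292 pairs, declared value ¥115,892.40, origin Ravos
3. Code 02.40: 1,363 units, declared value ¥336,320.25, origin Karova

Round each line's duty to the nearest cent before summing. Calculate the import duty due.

Line 1 (82.24, Ravos, 890 m², ¥90,335.00):
Base rate for 82.24 is 3% + ¥1.47/m².
Origin Ravos qualifies under the Pelena–Ravos agreement and 82.24 is covered: preferential rate Free applies instead.
The additional-duty order on 82.24 targets Karova, not Ravos; it does not apply.
Duty = ¥90,335.00 × 0% = ¥0.00.
Line 2 (65.92, Ravos, 1,292 pairs, ¥115,892.40):
Base rate for 65.92 is ¥2.46/pair.
Origin Ravos qualifies under the Pelena–Ravos agreement and 65.92 is covered: preferential rate Free applies instead.
The additional-duty order on 65.92 targets Karova, not Ravos; it does not apply.
Duty = ¥115,892.40 × 0% = ¥0.00.
Line 3 (02.40, Karova, 1,363 units, ¥336,320.25):
Base rate for 02.40 is 18.5%.
Duty = ¥336,320.25 × 18.5% = ¥62,219.25.
Total = ¥0.00 + ¥0.00 + ¥62,219.25 = ¥62,219.25.

¥62,219.25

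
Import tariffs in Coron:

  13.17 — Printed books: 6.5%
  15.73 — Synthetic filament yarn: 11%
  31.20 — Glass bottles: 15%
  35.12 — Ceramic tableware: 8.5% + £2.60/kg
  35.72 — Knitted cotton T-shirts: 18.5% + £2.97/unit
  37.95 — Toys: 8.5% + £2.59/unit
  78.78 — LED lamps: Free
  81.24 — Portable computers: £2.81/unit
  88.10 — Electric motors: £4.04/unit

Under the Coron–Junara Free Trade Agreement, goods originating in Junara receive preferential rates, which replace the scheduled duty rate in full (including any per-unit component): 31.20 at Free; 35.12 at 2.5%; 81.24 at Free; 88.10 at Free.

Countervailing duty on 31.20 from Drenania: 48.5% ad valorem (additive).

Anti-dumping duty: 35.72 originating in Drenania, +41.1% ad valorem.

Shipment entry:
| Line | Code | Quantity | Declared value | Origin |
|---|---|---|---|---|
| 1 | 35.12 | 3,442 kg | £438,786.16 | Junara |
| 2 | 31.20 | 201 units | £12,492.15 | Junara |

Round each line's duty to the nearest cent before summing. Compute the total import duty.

Line 1 (35.12, Junara, 3,442 kg, £438,786.16):
Base rate for 35.12 is 8.5% + £2.60/kg.
Origin Junara qualifies under the Coron–Junara agreement and 35.12 is covered: preferential rate 2.5% applies instead.
Duty = £438,786.16 × 2.5% = £10,969.65.
Line 2 (31.20, Junara, 201 units, £12,492.15):
Base rate for 31.20 is 15%.
Origin Junara qualifies under the Coron–Junara agreement and 31.20 is covered: preferential rate Free applies instead.
The additional-duty order on 31.20 targets Drenania, not Junara; it does not apply.
Duty = £12,492.15 × 0% = £0.00.
Total = £10,969.65 + £0.00 = £10,969.65.

£10,969.65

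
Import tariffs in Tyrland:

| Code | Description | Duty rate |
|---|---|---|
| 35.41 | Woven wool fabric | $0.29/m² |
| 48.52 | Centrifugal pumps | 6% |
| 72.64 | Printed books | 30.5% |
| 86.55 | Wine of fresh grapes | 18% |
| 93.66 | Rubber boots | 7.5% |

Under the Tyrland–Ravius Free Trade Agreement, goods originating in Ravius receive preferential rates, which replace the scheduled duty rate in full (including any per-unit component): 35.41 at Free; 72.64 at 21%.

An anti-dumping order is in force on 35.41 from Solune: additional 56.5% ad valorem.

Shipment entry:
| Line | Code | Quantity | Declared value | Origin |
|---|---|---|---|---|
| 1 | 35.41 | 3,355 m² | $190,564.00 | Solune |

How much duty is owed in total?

Line 1 (35.41, Solune, 3,355 m², $190,564.00):
Base rate for 35.41 is $0.29/m².
35.41 has an FTA preferential rate, but origin Solune is not Ravius; base rate stands.
Additional duty on 35.41 from Solune: +56.5% ad valorem. Applied ad valorem rate = 56.5%.
Duty = $190,564.00 × 56.5% + 3,355 × $0.29 = $108,641.61.

$108,641.61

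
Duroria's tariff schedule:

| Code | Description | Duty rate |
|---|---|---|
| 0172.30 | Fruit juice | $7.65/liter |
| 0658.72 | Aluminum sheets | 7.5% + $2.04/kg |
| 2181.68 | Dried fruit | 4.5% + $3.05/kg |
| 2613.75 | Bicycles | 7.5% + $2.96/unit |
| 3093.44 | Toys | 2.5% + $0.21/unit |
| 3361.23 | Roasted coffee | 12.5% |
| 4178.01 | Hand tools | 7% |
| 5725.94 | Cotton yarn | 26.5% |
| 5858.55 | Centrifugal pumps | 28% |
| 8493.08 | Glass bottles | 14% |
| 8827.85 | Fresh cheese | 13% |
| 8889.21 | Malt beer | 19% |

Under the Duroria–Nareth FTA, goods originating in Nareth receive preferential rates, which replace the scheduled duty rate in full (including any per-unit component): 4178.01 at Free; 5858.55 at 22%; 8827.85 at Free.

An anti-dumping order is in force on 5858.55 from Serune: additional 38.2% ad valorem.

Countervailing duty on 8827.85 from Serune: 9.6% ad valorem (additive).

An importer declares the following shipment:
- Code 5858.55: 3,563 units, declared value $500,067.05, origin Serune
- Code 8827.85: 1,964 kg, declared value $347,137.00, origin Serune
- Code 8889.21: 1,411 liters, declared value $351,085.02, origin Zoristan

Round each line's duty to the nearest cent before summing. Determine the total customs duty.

Line 1 (5858.55, Serune, 3,563 units, $500,067.05):
Base rate for 5858.55 is 28%.
5858.55 has an FTA preferential rate, but origin Serune is not Nareth; base rate stands.
Additional duty on 5858.55 from Serune: +38.2%. Applied ad valorem rate: 28% + 38.2% = 66.2%.
Duty = $500,067.05 × 66.2% = $331,044.39.
Line 2 (8827.85, Serune, 1,964 kg, $347,137.00):
Base rate for 8827.85 is 13%.
8827.85 has an FTA preferential rate, but origin Serune is not Nareth; base rate stands.
Additional duty on 8827.85 from Serune: +9.6%. Applied ad valorem rate: 13% + 9.6% = 22.6%.
Duty = $347,137.00 × 22.6% = $78,452.96.
Line 3 (8889.21, Zoristan, 1,411 liters, $351,085.02):
Base rate for 8889.21 is 19%.
Duty = $351,085.02 × 19% = $66,706.15.
Total = $331,044.39 + $78,452.96 + $66,706.15 = $476,203.50.

$476,203.50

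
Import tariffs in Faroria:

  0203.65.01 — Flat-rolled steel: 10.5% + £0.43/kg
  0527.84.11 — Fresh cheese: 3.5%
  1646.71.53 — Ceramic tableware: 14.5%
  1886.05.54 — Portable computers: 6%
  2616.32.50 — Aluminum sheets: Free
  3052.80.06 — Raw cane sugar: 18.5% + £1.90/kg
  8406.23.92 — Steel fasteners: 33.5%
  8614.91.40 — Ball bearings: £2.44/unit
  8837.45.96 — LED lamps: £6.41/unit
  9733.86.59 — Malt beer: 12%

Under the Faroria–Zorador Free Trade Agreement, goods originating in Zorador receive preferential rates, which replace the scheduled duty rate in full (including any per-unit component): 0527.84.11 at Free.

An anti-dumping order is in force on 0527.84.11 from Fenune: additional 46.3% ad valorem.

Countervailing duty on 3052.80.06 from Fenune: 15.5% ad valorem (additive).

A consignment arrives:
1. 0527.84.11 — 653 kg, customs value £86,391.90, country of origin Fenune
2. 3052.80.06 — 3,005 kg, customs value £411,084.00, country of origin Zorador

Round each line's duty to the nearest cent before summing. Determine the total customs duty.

Line 1 (0527.84.11, Fenune, 653 kg, £86,391.90):
Base rate for 0527.84.11 is 3.5%.
0527.84.11 has an FTA preferential rate, but origin Fenune is not Zorador; base rate stands.
Additional duty on 0527.84.11 from Fenune: +46.3%. Applied ad valorem rate: 3.5% + 46.3% = 49.8%.
Duty = £86,391.90 × 49.8% = £43,023.17.
Line 2 (3052.80.06, Zorador, 3,005 kg, £411,084.00):
Base rate for 3052.80.06 is 18.5% + £1.90/kg.
Origin Zorador is the FTA partner but 3052.80.06 is not on the preference list; base rate stands.
The additional-duty order on 3052.80.06 targets Fenune, not Zorador; it does not apply.
Duty = £411,084.00 × 18.5% + 3,005 × £1.90 = £81,760.04.
Total = £43,023.17 + £81,760.04 = £124,783.21.

£124,783.21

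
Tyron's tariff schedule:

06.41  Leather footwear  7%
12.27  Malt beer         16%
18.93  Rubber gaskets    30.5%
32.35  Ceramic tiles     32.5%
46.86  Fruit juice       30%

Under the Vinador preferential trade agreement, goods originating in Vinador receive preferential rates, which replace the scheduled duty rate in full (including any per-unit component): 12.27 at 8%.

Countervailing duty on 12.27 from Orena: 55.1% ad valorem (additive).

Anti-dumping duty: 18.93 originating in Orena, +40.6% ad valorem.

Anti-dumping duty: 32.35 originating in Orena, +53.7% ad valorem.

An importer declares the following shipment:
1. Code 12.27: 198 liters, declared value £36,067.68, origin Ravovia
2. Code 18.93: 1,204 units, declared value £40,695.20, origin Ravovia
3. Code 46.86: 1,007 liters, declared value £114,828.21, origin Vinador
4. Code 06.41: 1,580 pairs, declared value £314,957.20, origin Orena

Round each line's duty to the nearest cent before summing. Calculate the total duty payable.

Line 1 (12.27, Ravovia, 198 liters, £36,067.68):
Base rate for 12.27 is 16%.
12.27 has an FTA preferential rate, but origin Ravovia is not Vinador; base rate stands.
The additional-duty order on 12.27 targets Orena, not Ravovia; it does not apply.
Duty = £36,067.68 × 16% = £5,770.83.
Line 2 (18.93, Ravovia, 1,204 units, £40,695.20):
Base rate for 18.93 is 30.5%.
The additional-duty order on 18.93 targets Orena, not Ravovia; it does not apply.
Duty = £40,695.20 × 30.5% = £12,412.04.
Line 3 (46.86, Vinador, 1,007 liters, £114,828.21):
Base rate for 46.86 is 30%.
Origin Vinador is the FTA partner but 46.86 is not on the preference list; base rate stands.
Duty = £114,828.21 × 30% = £34,448.46.
Line 4 (06.41, Orena, 1,580 pairs, £314,957.20):
Base rate for 06.41 is 7%.
Duty = £314,957.20 × 7% = £22,047.00.
Total = £5,770.83 + £12,412.04 + £34,448.46 + £22,047.00 = £74,678.33.

£74,678.33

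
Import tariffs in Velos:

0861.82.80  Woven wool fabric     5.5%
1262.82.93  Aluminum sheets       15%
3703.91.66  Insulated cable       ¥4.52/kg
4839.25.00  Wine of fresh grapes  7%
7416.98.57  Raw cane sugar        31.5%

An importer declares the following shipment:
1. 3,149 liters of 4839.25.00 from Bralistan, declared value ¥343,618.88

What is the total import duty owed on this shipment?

Line 1 (4839.25.00, Bralistan, 3,149 liters, ¥343,618.88):
Base rate for 4839.25.00 is 7%.
Duty = ¥343,618.88 × 7% = ¥24,053.32.

¥24,053.32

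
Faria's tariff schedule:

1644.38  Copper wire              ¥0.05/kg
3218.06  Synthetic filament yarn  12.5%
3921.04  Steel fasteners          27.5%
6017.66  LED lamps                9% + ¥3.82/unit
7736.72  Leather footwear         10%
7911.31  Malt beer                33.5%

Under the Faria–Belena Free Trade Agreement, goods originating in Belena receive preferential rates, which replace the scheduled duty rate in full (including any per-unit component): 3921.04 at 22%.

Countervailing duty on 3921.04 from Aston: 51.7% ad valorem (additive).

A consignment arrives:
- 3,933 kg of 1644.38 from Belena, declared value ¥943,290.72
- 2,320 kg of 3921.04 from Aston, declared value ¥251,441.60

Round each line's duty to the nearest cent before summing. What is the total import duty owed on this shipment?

¥199,338.40

Line 1 (1644.38, Belena, 3,933 kg, ¥943,290.72):
Base rate for 1644.38 is ¥0.05/kg.
Origin Belena is the FTA partner but 1644.38 is not on the preference list; base rate stands.
Duty = 3,933 × ¥0.05 = ¥196.65.
Line 2 (3921.04, Aston, 2,320 kg, ¥251,441.60):
Base rate for 3921.04 is 27.5%.
3921.04 has an FTA preferential rate, but origin Aston is not Belena; base rate stands.
Additional duty on 3921.04 from Aston: +51.7%. Applied ad valorem rate: 27.5% + 51.7% = 79.2%.
Duty = ¥251,441.60 × 79.2% = ¥199,141.75.
Total = ¥196.65 + ¥199,141.75 = ¥199,338.40.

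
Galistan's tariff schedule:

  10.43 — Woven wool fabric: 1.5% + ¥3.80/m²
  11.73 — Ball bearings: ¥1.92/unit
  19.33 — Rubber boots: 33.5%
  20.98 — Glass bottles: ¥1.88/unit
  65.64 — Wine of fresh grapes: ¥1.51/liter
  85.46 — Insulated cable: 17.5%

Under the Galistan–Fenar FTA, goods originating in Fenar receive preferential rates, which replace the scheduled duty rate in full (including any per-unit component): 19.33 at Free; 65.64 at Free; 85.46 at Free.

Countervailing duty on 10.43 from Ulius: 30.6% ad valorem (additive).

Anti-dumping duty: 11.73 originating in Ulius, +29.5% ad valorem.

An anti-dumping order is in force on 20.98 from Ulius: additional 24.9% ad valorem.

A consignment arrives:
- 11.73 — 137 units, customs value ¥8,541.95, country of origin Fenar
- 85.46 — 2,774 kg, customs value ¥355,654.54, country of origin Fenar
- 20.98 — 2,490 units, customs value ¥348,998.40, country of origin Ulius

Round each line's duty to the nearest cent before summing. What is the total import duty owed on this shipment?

Line 1 (11.73, Fenar, 137 units, ¥8,541.95):
Base rate for 11.73 is ¥1.92/unit.
Origin Fenar is the FTA partner but 11.73 is not on the preference list; base rate stands.
The additional-duty order on 11.73 targets Ulius, not Fenar; it does not apply.
Duty = 137 × ¥1.92 = ¥263.04.
Line 2 (85.46, Fenar, 2,774 kg, ¥355,654.54):
Base rate for 85.46 is 17.5%.
Origin Fenar qualifies under the Galistan–Fenar agreement and 85.46 is covered: preferential rate Free applies instead.
Duty = ¥355,654.54 × 0% = ¥0.00.
Line 3 (20.98, Ulius, 2,490 units, ¥348,998.40):
Base rate for 20.98 is ¥1.88/unit.
Additional duty on 20.98 from Ulius: +24.9% ad valorem. Applied ad valorem rate = 24.9%.
Duty = ¥348,998.40 × 24.9% + 2,490 × ¥1.88 = ¥91,581.80.
Total = ¥263.04 + ¥0.00 + ¥91,581.80 = ¥91,844.84.

¥91,844.84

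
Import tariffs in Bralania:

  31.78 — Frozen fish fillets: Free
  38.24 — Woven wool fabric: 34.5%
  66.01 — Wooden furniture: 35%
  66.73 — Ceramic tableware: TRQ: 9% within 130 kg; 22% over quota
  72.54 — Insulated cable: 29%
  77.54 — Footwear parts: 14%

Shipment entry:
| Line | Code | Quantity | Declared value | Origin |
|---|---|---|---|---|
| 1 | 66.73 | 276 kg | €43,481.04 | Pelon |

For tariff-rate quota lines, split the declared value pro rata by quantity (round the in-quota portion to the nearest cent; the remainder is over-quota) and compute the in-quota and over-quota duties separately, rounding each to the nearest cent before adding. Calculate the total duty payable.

€6,903.40

Line 1 (66.73, Pelon, 276 kg, €43,481.04):
Code 66.73 is under a tariff-rate quota (threshold 130 kg). In-quota: 130 kg at 9%; over-quota: 146 kg at 22%.
Pro-rata value split: in-quota = €43,481.04 × 130/276 = €20,480.20; over-quota = €43,481.04 − €20,480.20 = €23,000.84.
In-quota duty = €20,480.20 × 9% = €1,843.22. Over-quota duty = €23,000.84 × 22% = €5,060.18.
Line duty = €1,843.22 + €5,060.18 = €6,903.40.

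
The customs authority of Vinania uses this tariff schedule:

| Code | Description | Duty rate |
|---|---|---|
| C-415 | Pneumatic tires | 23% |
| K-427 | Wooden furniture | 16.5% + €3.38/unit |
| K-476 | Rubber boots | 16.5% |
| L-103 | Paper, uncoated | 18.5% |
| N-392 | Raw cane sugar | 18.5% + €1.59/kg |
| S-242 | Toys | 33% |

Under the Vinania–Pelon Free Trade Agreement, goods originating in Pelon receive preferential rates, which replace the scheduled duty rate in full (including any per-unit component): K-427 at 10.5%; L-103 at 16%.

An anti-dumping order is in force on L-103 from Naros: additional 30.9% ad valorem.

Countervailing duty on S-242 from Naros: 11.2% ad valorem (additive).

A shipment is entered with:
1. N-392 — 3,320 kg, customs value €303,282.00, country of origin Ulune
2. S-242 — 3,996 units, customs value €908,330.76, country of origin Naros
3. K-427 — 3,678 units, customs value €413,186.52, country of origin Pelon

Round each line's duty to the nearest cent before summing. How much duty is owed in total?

Line 1 (N-392, Ulune, 3,320 kg, €303,282.00):
Base rate for N-392 is 18.5% + €1.59/kg.
Duty = €303,282.00 × 18.5% + 3,320 × €1.59 = €61,385.97.
Line 2 (S-242, Naros, 3,996 units, €908,330.76):
Base rate for S-242 is 33%.
Additional duty on S-242 from Naros: +11.2%. Applied ad valorem rate: 33% + 11.2% = 44.2%.
Duty = €908,330.76 × 44.2% = €401,482.20.
Line 3 (K-427, Pelon, 3,678 units, €413,186.52):
Base rate for K-427 is 16.5% + €3.38/unit.
Origin Pelon qualifies under the Vinania–Pelon agreement and K-427 is covered: preferential rate 10.5% applies instead.
Duty = €413,186.52 × 10.5% = €43,384.58.
Total = €61,385.97 + €401,482.20 + €43,384.58 = €506,252.75.

€506,252.75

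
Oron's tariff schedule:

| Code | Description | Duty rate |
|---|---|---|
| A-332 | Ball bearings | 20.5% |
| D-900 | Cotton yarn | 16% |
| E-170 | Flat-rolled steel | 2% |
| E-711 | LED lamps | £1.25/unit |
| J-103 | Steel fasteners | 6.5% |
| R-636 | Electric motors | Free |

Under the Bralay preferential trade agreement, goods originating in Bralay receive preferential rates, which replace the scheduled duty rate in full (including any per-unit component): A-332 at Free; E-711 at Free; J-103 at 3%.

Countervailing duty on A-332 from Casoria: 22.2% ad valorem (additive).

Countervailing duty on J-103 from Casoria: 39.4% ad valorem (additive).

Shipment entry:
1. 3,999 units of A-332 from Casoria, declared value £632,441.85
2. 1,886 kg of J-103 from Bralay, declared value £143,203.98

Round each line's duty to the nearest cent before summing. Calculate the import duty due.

£274,348.79

Line 1 (A-332, Casoria, 3,999 units, £632,441.85):
Base rate for A-332 is 20.5%.
A-332 has an FTA preferential rate, but origin Casoria is not Bralay; base rate stands.
Additional duty on A-332 from Casoria: +22.2%. Applied ad valorem rate: 20.5% + 22.2% = 42.7%.
Duty = £632,441.85 × 42.7% = £270,052.67.
Line 2 (J-103, Bralay, 1,886 kg, £143,203.98):
Base rate for J-103 is 6.5%.
Origin Bralay qualifies under the Oron–Bralay agreement and J-103 is covered: preferential rate 3% applies instead.
The additional-duty order on J-103 targets Casoria, not Bralay; it does not apply.
Duty = £143,203.98 × 3% = £4,296.12.
Total = £270,052.67 + £4,296.12 = £274,348.79.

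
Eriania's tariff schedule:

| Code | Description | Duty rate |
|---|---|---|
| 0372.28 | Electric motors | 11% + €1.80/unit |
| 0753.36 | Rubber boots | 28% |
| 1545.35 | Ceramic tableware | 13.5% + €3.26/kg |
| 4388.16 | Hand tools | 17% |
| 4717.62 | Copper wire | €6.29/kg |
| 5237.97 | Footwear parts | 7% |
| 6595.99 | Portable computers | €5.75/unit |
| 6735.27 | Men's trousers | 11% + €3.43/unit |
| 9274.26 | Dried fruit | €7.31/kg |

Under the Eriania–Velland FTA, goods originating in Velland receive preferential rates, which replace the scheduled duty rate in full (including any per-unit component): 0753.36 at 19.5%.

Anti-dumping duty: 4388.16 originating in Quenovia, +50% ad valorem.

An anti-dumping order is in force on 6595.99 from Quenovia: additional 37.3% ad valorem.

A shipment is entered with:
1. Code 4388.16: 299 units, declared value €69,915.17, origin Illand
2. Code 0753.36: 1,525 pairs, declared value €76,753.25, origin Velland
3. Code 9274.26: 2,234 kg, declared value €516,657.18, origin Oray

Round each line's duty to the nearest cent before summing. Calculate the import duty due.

Line 1 (4388.16, Illand, 299 units, €69,915.17):
Base rate for 4388.16 is 17%.
The additional-duty order on 4388.16 targets Quenovia, not Illand; it does not apply.
Duty = €69,915.17 × 17% = €11,885.58.
Line 2 (0753.36, Velland, 1,525 pairs, €76,753.25):
Base rate for 0753.36 is 28%.
Origin Velland qualifies under the Eriania–Velland agreement and 0753.36 is covered: preferential rate 19.5% applies instead.
Duty = €76,753.25 × 19.5% = €14,966.88.
Line 3 (9274.26, Oray, 2,234 kg, €516,657.18):
Base rate for 9274.26 is €7.31/kg.
Duty = 2,234 × €7.31 = €16,330.54.
Total = €11,885.58 + €14,966.88 + €16,330.54 = €43,183.00.

€43,183.00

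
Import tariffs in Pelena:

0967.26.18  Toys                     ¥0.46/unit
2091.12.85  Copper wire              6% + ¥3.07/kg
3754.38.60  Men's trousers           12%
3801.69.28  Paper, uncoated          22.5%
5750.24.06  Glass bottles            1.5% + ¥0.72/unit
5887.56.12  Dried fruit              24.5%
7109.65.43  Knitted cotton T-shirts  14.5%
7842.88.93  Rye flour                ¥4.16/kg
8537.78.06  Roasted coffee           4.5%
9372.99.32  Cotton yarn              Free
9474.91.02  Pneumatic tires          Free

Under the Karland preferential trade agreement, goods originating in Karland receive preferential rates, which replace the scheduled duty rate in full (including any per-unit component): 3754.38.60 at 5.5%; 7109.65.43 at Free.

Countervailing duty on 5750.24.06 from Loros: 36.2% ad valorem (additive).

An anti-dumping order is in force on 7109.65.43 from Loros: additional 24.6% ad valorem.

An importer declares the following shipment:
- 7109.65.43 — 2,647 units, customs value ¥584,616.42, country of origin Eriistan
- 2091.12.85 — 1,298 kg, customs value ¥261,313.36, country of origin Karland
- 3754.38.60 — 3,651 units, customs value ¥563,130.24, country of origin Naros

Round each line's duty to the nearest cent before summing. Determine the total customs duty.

¥172,008.67

Line 1 (7109.65.43, Eriistan, 2,647 units, ¥584,616.42):
Base rate for 7109.65.43 is 14.5%.
7109.65.43 has an FTA preferential rate, but origin Eriistan is not Karland; base rate stands.
The additional-duty order on 7109.65.43 targets Loros, not Eriistan; it does not apply.
Duty = ¥584,616.42 × 14.5% = ¥84,769.38.
Line 2 (2091.12.85, Karland, 1,298 kg, ¥261,313.36):
Base rate for 2091.12.85 is 6% + ¥3.07/kg.
Origin Karland is the FTA partner but 2091.12.85 is not on the preference list; base rate stands.
Duty = ¥261,313.36 × 6% + 1,298 × ¥3.07 = ¥19,663.66.
Line 3 (3754.38.60, Naros, 3,651 units, ¥563,130.24):
Base rate for 3754.38.60 is 12%.
3754.38.60 has an FTA preferential rate, but origin Naros is not Karland; base rate stands.
Duty = ¥563,130.24 × 12% = ¥67,575.63.
Total = ¥84,769.38 + ¥19,663.66 + ¥67,575.63 = ¥172,008.67.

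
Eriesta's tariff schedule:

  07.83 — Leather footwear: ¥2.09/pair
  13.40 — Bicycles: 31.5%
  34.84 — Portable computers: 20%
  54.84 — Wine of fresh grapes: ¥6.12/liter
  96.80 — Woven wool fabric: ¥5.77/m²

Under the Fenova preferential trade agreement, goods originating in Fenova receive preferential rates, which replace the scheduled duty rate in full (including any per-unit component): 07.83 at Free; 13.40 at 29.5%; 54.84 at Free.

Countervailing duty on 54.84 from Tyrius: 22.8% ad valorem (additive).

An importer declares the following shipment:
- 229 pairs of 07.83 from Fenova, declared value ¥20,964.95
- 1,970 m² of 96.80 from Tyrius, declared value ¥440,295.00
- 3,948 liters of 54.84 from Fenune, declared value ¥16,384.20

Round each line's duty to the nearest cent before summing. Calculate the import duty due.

Line 1 (07.83, Fenova, 229 pairs, ¥20,964.95):
Base rate for 07.83 is ¥2.09/pair.
Origin Fenova qualifies under the Eriesta–Fenova agreement and 07.83 is covered: preferential rate Free applies instead.
Duty = ¥20,964.95 × 0% = ¥0.00.
Line 2 (96.80, Tyrius, 1,970 m², ¥440,295.00):
Base rate for 96.80 is ¥5.77/m².
Duty = 1,970 × ¥5.77 = ¥11,366.90.
Line 3 (54.84, Fenune, 3,948 liters, ¥16,384.20):
Base rate for 54.84 is ¥6.12/liter.
54.84 has an FTA preferential rate, but origin Fenune is not Fenova; base rate stands.
The additional-duty order on 54.84 targets Tyrius, not Fenune; it does not apply.
Duty = 3,948 × ¥6.12 = ¥24,161.76.
Total = ¥0.00 + ¥11,366.90 + ¥24,161.76 = ¥35,528.66.

¥35,528.66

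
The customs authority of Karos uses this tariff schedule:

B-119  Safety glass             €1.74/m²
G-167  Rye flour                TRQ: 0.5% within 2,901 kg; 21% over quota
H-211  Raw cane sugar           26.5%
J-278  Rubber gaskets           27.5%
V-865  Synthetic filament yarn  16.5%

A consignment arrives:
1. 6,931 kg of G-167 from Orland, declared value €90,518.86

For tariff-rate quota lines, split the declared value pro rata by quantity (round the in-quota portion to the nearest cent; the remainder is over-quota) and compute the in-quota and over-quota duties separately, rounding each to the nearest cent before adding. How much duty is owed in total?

Line 1 (G-167, Orland, 6,931 kg, €90,518.86):
Code G-167 is under a tariff-rate quota (threshold 2,901 kg). In-quota: 2,901 kg at 0.5%; over-quota: 4,030 kg at 21%.
Pro-rata value split: in-quota = €90,518.86 × 2,901/6,931 = €37,887.06; over-quota = €90,518.86 − €37,887.06 = €52,631.80.
In-quota duty = €37,887.06 × 0.5% = €189.44. Over-quota duty = €52,631.80 × 21% = €11,052.68.
Line duty = €189.44 + €11,052.68 = €11,242.12.

€11,242.12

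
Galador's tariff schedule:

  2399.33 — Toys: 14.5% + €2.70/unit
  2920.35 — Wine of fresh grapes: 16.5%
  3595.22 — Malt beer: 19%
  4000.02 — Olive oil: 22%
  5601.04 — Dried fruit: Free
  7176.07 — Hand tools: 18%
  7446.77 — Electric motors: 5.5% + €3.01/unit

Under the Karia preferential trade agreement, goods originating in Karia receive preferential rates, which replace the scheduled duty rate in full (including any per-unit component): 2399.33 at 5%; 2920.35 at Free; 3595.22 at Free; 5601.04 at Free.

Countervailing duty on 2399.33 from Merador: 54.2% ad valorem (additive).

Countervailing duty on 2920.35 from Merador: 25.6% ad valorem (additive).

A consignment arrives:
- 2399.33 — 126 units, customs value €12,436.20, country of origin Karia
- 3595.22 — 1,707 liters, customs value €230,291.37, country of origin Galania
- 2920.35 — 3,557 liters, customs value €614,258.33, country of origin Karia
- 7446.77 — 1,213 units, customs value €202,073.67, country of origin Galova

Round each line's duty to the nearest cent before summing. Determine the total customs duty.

€59,142.35

Line 1 (2399.33, Karia, 126 units, €12,436.20):
Base rate for 2399.33 is 14.5% + €2.70/unit.
Origin Karia qualifies under the Galador–Karia agreement and 2399.33 is covered: preferential rate 5% applies instead.
The additional-duty order on 2399.33 targets Merador, not Karia; it does not apply.
Duty = €12,436.20 × 5% = €621.81.
Line 2 (3595.22, Galania, 1,707 liters, €230,291.37):
Base rate for 3595.22 is 19%.
3595.22 has an FTA preferential rate, but origin Galania is not Karia; base rate stands.
Duty = €230,291.37 × 19% = €43,755.36.
Line 3 (2920.35, Karia, 3,557 liters, €614,258.33):
Base rate for 2920.35 is 16.5%.
Origin Karia qualifies under the Galador–Karia agreement and 2920.35 is covered: preferential rate Free applies instead.
The additional-duty order on 2920.35 targets Merador, not Karia; it does not apply.
Duty = €614,258.33 × 0% = €0.00.
Line 4 (7446.77, Galova, 1,213 units, €202,073.67):
Base rate for 7446.77 is 5.5% + €3.01/unit.
Duty = €202,073.67 × 5.5% + 1,213 × €3.01 = €14,765.18.
Total = €621.81 + €43,755.36 + €0.00 + €14,765.18 = €59,142.35.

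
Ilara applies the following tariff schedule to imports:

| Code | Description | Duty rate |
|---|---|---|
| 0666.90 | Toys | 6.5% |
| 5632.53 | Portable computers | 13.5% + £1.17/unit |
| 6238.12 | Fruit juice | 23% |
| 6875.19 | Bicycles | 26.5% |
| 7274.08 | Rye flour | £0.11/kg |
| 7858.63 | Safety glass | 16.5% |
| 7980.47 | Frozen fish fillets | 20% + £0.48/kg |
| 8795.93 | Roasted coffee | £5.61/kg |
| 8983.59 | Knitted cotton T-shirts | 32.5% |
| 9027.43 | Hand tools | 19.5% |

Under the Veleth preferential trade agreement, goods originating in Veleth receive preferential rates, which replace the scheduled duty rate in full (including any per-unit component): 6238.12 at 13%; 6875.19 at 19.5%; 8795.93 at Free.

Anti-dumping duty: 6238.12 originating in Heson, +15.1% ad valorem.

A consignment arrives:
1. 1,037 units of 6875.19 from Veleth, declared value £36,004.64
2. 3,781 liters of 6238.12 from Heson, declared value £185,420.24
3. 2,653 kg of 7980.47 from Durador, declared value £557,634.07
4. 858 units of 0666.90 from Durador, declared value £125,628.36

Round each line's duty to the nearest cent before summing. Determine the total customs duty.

£198,632.10

Line 1 (6875.19, Veleth, 1,037 units, £36,004.64):
Base rate for 6875.19 is 26.5%.
Origin Veleth qualifies under the Ilara–Veleth agreement and 6875.19 is covered: preferential rate 19.5% applies instead.
Duty = £36,004.64 × 19.5% = £7,020.90.
Line 2 (6238.12, Heson, 3,781 liters, £185,420.24):
Base rate for 6238.12 is 23%.
6238.12 has an FTA preferential rate, but origin Heson is not Veleth; base rate stands.
Additional duty on 6238.12 from Heson: +15.1%. Applied ad valorem rate: 23% + 15.1% = 38.1%.
Duty = £185,420.24 × 38.1% = £70,645.11.
Line 3 (7980.47, Durador, 2,653 kg, £557,634.07):
Base rate for 7980.47 is 20% + £0.48/kg.
Duty = £557,634.07 × 20% + 2,653 × £0.48 = £112,800.25.
Line 4 (0666.90, Durador, 858 units, £125,628.36):
Base rate for 0666.90 is 6.5%.
Duty = £125,628.36 × 6.5% = £8,165.84.
Total = £7,020.90 + £70,645.11 + £112,800.25 + £8,165.84 = £198,632.10.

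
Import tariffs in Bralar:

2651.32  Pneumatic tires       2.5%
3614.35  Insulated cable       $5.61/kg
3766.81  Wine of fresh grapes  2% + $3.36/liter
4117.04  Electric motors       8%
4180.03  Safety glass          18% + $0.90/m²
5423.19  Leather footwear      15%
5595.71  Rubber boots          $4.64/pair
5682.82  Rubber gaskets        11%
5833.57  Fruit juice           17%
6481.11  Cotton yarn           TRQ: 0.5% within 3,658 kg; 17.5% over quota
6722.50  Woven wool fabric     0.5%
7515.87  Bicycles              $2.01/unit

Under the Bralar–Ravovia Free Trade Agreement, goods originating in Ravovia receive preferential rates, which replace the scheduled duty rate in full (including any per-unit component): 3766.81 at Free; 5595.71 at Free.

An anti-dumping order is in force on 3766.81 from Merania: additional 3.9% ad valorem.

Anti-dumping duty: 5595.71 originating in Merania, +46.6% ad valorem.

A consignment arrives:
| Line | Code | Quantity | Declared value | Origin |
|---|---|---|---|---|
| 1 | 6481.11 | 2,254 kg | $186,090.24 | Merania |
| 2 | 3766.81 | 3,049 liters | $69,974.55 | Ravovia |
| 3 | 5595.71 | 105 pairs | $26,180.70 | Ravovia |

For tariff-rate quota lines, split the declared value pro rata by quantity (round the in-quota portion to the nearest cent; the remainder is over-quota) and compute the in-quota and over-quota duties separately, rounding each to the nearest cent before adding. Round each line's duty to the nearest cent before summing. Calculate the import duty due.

$930.45

Line 1 (6481.11, Merania, 2,254 kg, $186,090.24):
Code 6481.11 is under a tariff-rate quota (threshold 3,658 kg). Quantity 2,254 kg is within the quota, so the in-quota rate 0.5% applies to the full value.
Duty = $186,090.24 × 0.5% = $930.45.
Line 2 (3766.81, Ravovia, 3,049 liters, $69,974.55):
Base rate for 3766.81 is 2% + $3.36/liter.
Origin Ravovia qualifies under the Bralar–Ravovia agreement and 3766.81 is covered: preferential rate Free applies instead.
The additional-duty order on 3766.81 targets Merania, not Ravovia; it does not apply.
Duty = $69,974.55 × 0% = $0.00.
Line 3 (5595.71, Ravovia, 105 pairs, $26,180.70):
Base rate for 5595.71 is $4.64/pair.
Origin Ravovia qualifies under the Bralar–Ravovia agreement and 5595.71 is covered: preferential rate Free applies instead.
The additional-duty order on 5595.71 targets Merania, not Ravovia; it does not apply.
Duty = $26,180.70 × 0% = $0.00.
Total = $930.45 + $0.00 + $0.00 = $930.45.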